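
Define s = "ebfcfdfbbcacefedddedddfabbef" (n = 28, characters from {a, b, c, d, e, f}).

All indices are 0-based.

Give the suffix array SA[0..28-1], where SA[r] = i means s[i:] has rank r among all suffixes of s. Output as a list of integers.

sorted suffixes:
  #0 SA[0]=23  'abbef'
  #1 SA[1]=10  'acefedddedddfabbef'
  #2 SA[2]=7  'bbcacefedddedddfabbef'
  #3 SA[3]=24  'bbef'
  #4 SA[4]=8  'bcacefedddedddfabbef'
  #5 SA[5]=25  'bef'
  #6 SA[6]=1  'bfcfdfbbcacefedddedddfabbef'
  #7 SA[7]=9  'cacefedddedddfabbef'
  #8 SA[8]=11  'cefedddedddfabbef'
  #9 SA[9]=3  'cfdfbbcacefedddedddfabbef'
  #10 SA[10]=15  'dddedddfabbef'
  #11 SA[11]=19  'dddfabbef'
  #12 SA[12]=16  'ddedddfabbef'
  #13 SA[13]=20  'ddfabbef'
  #14 SA[14]=17  'dedddfabbef'
  #15 SA[15]=21  'dfabbef'
  #16 SA[16]=5  'dfbbcacefedddedddfabbef'
  #17 SA[17]=0  'ebfcfdfbbcacefedddedddfabbef'
  #18 SA[18]=14  'edddedddfabbef'
  #19 SA[19]=18  'edddfabbef'
  #20 SA[20]=26  'ef'
  #21 SA[21]=12  'efedddedddfabbef'
  #22 SA[22]=27  'f'
  #23 SA[23]=22  'fabbef'
  #24 SA[24]=6  'fbbcacefedddedddfabbef'
  #25 SA[25]=2  'fcfdfbbcacefedddedddfabbef'
  #26 SA[26]=4  'fdfbbcacefedddedddfabbef'
  #27 SA[27]=13  'fedddedddfabbef'

[23, 10, 7, 24, 8, 25, 1, 9, 11, 3, 15, 19, 16, 20, 17, 21, 5, 0, 14, 18, 26, 12, 27, 22, 6, 2, 4, 13]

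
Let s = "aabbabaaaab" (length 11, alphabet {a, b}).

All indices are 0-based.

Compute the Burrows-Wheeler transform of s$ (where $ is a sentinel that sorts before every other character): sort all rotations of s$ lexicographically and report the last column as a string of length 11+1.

bbaa$abaaaba

rank  rotation      last
    0  $aabbabaaaab  b
    1  aaaab$aabbab  b
    2  aaab$aabbaba  a
    3  aab$aabbabaa  a
    4  aabbabaaaab$  $
    5  ab$aabbabaaa  a
    6  abaaaab$aabb  b
    7  abbabaaaab$a  a
    8  b$aabbabaaaa  a
    9  baaaab$aabba  a
   10  babaaaab$aab  b
   11  bbabaaaab$aa  a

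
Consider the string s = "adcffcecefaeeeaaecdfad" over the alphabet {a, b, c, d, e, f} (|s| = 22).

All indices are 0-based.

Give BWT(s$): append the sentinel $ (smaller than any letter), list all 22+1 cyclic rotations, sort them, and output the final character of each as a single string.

rank  rotation                 last
    0  $adcffcecefaeeeaaecdfad  d
    1  aaecdfad$adcffcecefaeee  e
    2  ad$adcffcecefaeeeaaecdf  f
    3  adcffcecefaeeeaaecdfad$  $
    4  aecdfad$adcffcecefaeeea  a
    5  aeeeaaecdfad$adcffcecef  f
    6  cdfad$adcffcecefaeeeaae  e
    7  cecefaeeeaaecdfad$adcff  f
    8  cefaeeeaaecdfad$adcffce  e
    9  cffcecefaeeeaaecdfad$ad  d
   10  d$adcffcecefaeeeaaecdfa  a
   11  dcffcecefaeeeaaecdfad$a  a
   12  dfad$adcffcecefaeeeaaec  c
   13  eaaecdfad$adcffcecefaee  e
   14  ecdfad$adcffcecefaeeeaa  a
   15  ecefaeeeaaecdfad$adcffc  c
   16  eeaaecdfad$adcffcecefae  e
   17  eeeaaecdfad$adcffcecefa  a
   18  efaeeeaaecdfad$adcffcec  c
   19  fad$adcffcecefaeeeaaecd  d
   20  faeeeaaecdfad$adcffcece  e
   21  fcecefaeeeaaecdfad$adcf  f
   22  ffcecefaeeeaaecdfad$adc  c

def$afefedaaceaceacdefc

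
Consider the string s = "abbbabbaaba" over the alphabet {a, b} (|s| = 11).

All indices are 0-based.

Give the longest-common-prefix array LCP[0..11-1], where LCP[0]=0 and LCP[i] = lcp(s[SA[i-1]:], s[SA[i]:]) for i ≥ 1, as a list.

[0, 1, 1, 2, 3, 0, 2, 2, 1, 3, 2]

rank→(start, suffix):
  0 → (10, 'a')
  1 → (7, 'aaba')
  2 → (8, 'aba')
  3 → (4, 'abbaaba')
  4 → (0, 'abbbabbaaba')
  5 → (9, 'ba')
  6 → (6, 'baaba')
  7 → (3, 'babbaaba')
  8 → (5, 'bbaaba')
  9 → (2, 'bbabbaaba')
  10 → (1, 'bbbabbaaba')

SA = [10, 7, 8, 4, 0, 9, 6, 3, 5, 2, 1]
[i] adj suffixes → lcp
  [1] 10/7 → 1 ('a')
  [2] 7/8 → 1 ('a')
  [3] 8/4 → 2 ('ab')
  [4] 4/0 → 3 ('abb')
  [5] 0/9 → 0 ('')
  [6] 9/6 → 2 ('ba')
  [7] 6/3 → 2 ('ba')
  [8] 3/5 → 1 ('b')
  [9] 5/2 → 3 ('bba')
  [10] 2/1 → 2 ('bb')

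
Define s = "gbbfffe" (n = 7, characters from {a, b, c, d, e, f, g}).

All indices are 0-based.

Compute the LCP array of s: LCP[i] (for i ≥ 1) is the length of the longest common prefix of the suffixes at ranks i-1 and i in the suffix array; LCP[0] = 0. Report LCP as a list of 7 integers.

rank→(start, suffix):
  0 → (1, 'bbfffe')
  1 → (2, 'bfffe')
  2 → (6, 'e')
  3 → (5, 'fe')
  4 → (4, 'ffe')
  5 → (3, 'fffe')
  6 → (0, 'gbbfffe')

SA = [1, 2, 6, 5, 4, 3, 0]
rank  pair      lcp
   1  s[1:],s[2:]  1  'b'
   2  s[2:],s[6:]  0  ''
   3  s[6:],s[5:]  0  ''
   4  s[5:],s[4:]  1  'f'
   5  s[4:],s[3:]  2  'ff'
   6  s[3:],s[0:]  0  ''

[0, 1, 0, 0, 1, 2, 0]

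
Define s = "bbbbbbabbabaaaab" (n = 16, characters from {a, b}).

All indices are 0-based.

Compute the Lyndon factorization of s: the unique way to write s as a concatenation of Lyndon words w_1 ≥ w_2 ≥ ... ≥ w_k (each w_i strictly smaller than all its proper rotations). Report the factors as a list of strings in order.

emit factor 1: 'b' (i=0, period=1)
emit factor 2: 'b' (i=1, period=1)
emit factor 3: 'b' (i=2, period=1)
emit factor 4: 'b' (i=3, period=1)
emit factor 5: 'b' (i=4, period=1)
emit factor 6: 'b' (i=5, period=1)
emit factor 7: 'abb' (i=6, period=3)
emit factor 8: 'ab' (i=9, period=2)
emit factor 9: 'aaaab' (i=11, period=5)

["b", "b", "b", "b", "b", "b", "abb", "ab", "aaaab"]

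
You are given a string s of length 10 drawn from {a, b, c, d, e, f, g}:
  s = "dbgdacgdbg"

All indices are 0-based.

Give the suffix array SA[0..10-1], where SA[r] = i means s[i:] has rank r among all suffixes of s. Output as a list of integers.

rank | idx | suffix
   0 |   4 | acgdbg
   1 |   8 | bg
   2 |   1 | bgdacgdbg
   3 |   5 | cgdbg
   4 |   3 | dacgdbg
   5 |   7 | dbg
   6 |   0 | dbgdacgdbg
   7 |   9 | g
   8 |   2 | gdacgdbg
   9 |   6 | gdbg

[4, 8, 1, 5, 3, 7, 0, 9, 2, 6]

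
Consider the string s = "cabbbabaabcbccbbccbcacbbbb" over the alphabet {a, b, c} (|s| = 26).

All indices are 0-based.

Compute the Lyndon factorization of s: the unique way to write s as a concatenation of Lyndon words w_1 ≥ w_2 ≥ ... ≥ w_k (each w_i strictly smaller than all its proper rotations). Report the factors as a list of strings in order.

["c", "abbb", "ab", "aabcbccbbccbcacbbbb"]

emit factor 1: 'c' (i=0, period=1)
emit factor 2: 'abbb' (i=1, period=4)
emit factor 3: 'ab' (i=5, period=2)
emit factor 4: 'aabcbccbbccbcacbbbb' (i=7, period=19)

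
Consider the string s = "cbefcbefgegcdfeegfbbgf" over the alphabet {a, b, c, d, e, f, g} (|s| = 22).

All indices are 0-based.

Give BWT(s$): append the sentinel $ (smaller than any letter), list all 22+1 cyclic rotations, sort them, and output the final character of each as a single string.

rank  rotation                 last
    0  $cbefcbefgegcdfeegfbbgf  f
    1  bbgf$cbefcbefgegcdfeegf  f
    2  befcbefgegcdfeegfbbgf$c  c
    3  befgegcdfeegfbbgf$cbefc  c
    4  bgf$cbefcbefgegcdfeegfb  b
    5  cbefcbefgegcdfeegfbbgf$  $
    6  cbefgegcdfeegfbbgf$cbef  f
    7  cdfeegfbbgf$cbefcbefgeg  g
    8  dfeegfbbgf$cbefcbefgegc  c
    9  eegfbbgf$cbefcbefgegcdf  f
   10  efcbefgegcdfeegfbbgf$cb  b
   11  efgegcdfeegfbbgf$cbefcb  b
   12  egcdfeegfbbgf$cbefcbefg  g
   13  egfbbgf$cbefcbefgegcdfe  e
   14  f$cbefcbefgegcdfeegfbbg  g
   15  fbbgf$cbefcbefgegcdfeeg  g
   16  fcbefgegcdfeegfbbgf$cbe  e
   17  feegfbbgf$cbefcbefgegcd  d
   18  fgegcdfeegfbbgf$cbefcbe  e
   19  gcdfeegfbbgf$cbefcbefge  e
   20  gegcdfeegfbbgf$cbefcbef  f
   21  gf$cbefcbefgegcdfeegfbb  b
   22  gfbbgf$cbefcbefgegcdfee  e

ffccb$fgcfbbgeggedeefbe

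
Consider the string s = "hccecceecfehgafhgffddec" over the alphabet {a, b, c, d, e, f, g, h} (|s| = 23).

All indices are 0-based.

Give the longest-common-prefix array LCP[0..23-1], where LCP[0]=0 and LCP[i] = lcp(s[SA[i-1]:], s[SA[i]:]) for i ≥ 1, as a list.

sorted suffixes:
  #0 SA[0]=13  'afhgffddec'
  #1 SA[1]=22  'c'
  #2 SA[2]=1  'ccecceecfehgafhgffddec'
  #3 SA[3]=4  'cceecfehgafhgffddec'
  #4 SA[4]=2  'cecceecfehgafhgffddec'
  #5 SA[5]=5  'ceecfehgafhgffddec'
  #6 SA[6]=8  'cfehgafhgffddec'
  #7 SA[7]=19  'ddec'
  #8 SA[8]=20  'dec'
  #9 SA[9]=21  'ec'
  #10 SA[10]=3  'ecceecfehgafhgffddec'
  #11 SA[11]=7  'ecfehgafhgffddec'
  #12 SA[12]=6  'eecfehgafhgffddec'
  #13 SA[13]=10  'ehgafhgffddec'
  #14 SA[14]=18  'fddec'
  #15 SA[15]=9  'fehgafhgffddec'
  #16 SA[16]=17  'ffddec'
  #17 SA[17]=14  'fhgffddec'
  #18 SA[18]=12  'gafhgffddec'
  #19 SA[19]=16  'gffddec'
  #20 SA[20]=0  'hccecceecfehgafhgffddec'
  #21 SA[21]=11  'hgafhgffddec'
  #22 SA[22]=15  'hgffddec'

SA = [13, 22, 1, 4, 2, 5, 8, 19, 20, 21, 3, 7, 6, 10, 18, 9, 17, 14, 12, 16, 0, 11, 15]
[i] adj suffixes → lcp
  [1] 13/22 → 0 ('')
  [2] 22/1 → 1 ('c')
  [3] 1/4 → 3 ('cce')
  [4] 4/2 → 1 ('c')
  [5] 2/5 → 2 ('ce')
  [6] 5/8 → 1 ('c')
  [7] 8/19 → 0 ('')
  [8] 19/20 → 1 ('d')
  [9] 20/21 → 0 ('')
  [10] 21/3 → 2 ('ec')
  [11] 3/7 → 2 ('ec')
  [12] 7/6 → 1 ('e')
  [13] 6/10 → 1 ('e')
  [14] 10/18 → 0 ('')
  [15] 18/9 → 1 ('f')
  [16] 9/17 → 1 ('f')
  [17] 17/14 → 1 ('f')
  [18] 14/12 → 0 ('')
  [19] 12/16 → 1 ('g')
  [20] 16/0 → 0 ('')
  [21] 0/11 → 1 ('h')
  [22] 11/15 → 2 ('hg')

[0, 0, 1, 3, 1, 2, 1, 0, 1, 0, 2, 2, 1, 1, 0, 1, 1, 1, 0, 1, 0, 1, 2]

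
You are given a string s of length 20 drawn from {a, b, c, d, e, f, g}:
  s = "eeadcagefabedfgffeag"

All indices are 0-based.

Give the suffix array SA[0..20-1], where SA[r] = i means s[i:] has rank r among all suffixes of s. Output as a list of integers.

rank | idx | suffix
   0 |   9 | abedfgffeag
   1 |   2 | adcagefabedfgffeag
   2 |  18 | ag
   3 |   5 | agefabedfgffeag
   4 |  10 | bedfgffeag
   5 |   4 | cagefabedfgffeag
   6 |   3 | dcagefabedfgffeag
   7 |  12 | dfgffeag
   8 |   1 | eadcagefabedfgffeag
   9 |  17 | eag
  10 |  11 | edfgffeag
  11 |   0 | eeadcagefabedfgffeag
  12 |   7 | efabedfgffeag
  13 |   8 | fabedfgffeag
  14 |  16 | feag
  15 |  15 | ffeag
  16 |  13 | fgffeag
  17 |  19 | g
  18 |   6 | gefabedfgffeag
  19 |  14 | gffeag

[9, 2, 18, 5, 10, 4, 3, 12, 1, 17, 11, 0, 7, 8, 16, 15, 13, 19, 6, 14]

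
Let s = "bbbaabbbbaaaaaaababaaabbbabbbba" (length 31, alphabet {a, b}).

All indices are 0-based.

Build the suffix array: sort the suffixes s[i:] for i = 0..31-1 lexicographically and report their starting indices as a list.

[30, 9, 10, 11, 12, 13, 19, 14, 20, 3, 17, 15, 21, 25, 4, 29, 8, 18, 2, 16, 24, 28, 7, 1, 23, 27, 6, 0, 22, 26, 5]

sorted suffixes:
  #0 SA[0]=30  'a'
  #1 SA[1]=9  'aaaaaaababaaabbbabbbba'
  #2 SA[2]=10  'aaaaaababaaabbbabbbba'
  #3 SA[3]=11  'aaaaababaaabbbabbbba'
  #4 SA[4]=12  'aaaababaaabbbabbbba'
  #5 SA[5]=13  'aaababaaabbbabbbba'
  #6 SA[6]=19  'aaabbbabbbba'
  #7 SA[7]=14  'aababaaabbbabbbba'
  #8 SA[8]=20  'aabbbabbbba'
  #9 SA[9]=3  'aabbbbaaaaaaababaaabbbabbbba'
  #10 SA[10]=17  'abaaabbbabbbba'
  #11 SA[11]=15  'ababaaabbbabbbba'
  #12 SA[12]=21  'abbbabbbba'
  #13 SA[13]=25  'abbbba'
  #14 SA[14]=4  'abbbbaaaaaaababaaabbbabbbba'
  #15 SA[15]=29  'ba'
  #16 SA[16]=8  'baaaaaaababaaabbbabbbba'
  #17 SA[17]=18  'baaabbbabbbba'
  #18 SA[18]=2  'baabbbbaaaaaaababaaabbbabbbba'
  #19 SA[19]=16  'babaaabbbabbbba'
  #20 SA[20]=24  'babbbba'
  #21 SA[21]=28  'bba'
  #22 SA[22]=7  'bbaaaaaaababaaabbbabbbba'
  #23 SA[23]=1  'bbaabbbbaaaaaaababaaabbbabbbba'
  #24 SA[24]=23  'bbabbbba'
  #25 SA[25]=27  'bbba'
  #26 SA[26]=6  'bbbaaaaaaababaaabbbabbbba'
  #27 SA[27]=0  'bbbaabbbbaaaaaaababaaabbbabbbba'
  #28 SA[28]=22  'bbbabbbba'
  #29 SA[29]=26  'bbbba'
  #30 SA[30]=5  'bbbbaaaaaaababaaabbbabbbba'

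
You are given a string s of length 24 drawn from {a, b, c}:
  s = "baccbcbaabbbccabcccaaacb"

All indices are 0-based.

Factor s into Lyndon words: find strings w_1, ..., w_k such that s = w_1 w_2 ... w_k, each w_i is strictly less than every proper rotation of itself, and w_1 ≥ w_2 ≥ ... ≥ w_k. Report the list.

["b", "accbcb", "aabbbccabccc", "aaacb"]

emit factor 1: 'b' (i=0, period=1)
emit factor 2: 'accbcb' (i=1, period=6)
emit factor 3: 'aabbbccabccc' (i=7, period=12)
emit factor 4: 'aaacb' (i=19, period=5)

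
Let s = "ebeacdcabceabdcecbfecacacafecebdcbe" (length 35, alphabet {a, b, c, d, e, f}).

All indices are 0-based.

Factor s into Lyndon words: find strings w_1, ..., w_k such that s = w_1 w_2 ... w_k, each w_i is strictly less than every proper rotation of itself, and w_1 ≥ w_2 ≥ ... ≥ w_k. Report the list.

["e", "be", "acdc", "abceabdcecbfecacacafecebdcbe"]

emit factor 1: 'e' (i=0, period=1)
emit factor 2: 'be' (i=1, period=2)
emit factor 3: 'acdc' (i=3, period=4)
emit factor 4: 'abceabdcecbfecacacafecebdcbe' (i=7, period=28)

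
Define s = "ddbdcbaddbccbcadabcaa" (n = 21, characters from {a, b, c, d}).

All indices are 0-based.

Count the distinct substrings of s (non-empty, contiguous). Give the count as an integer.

rank→(start, suffix):
  0 → (20, 'a')
  1 → (19, 'aa')
  2 → (16, 'abcaa')
  3 → (14, 'adabcaa')
  4 → (6, 'addbccbcadabcaa')
  5 → (5, 'baddbccbcadabcaa')
  6 → (17, 'bcaa')
  7 → (12, 'bcadabcaa')
  8 → (9, 'bccbcadabcaa')
  9 → (2, 'bdcbaddbccbcadabcaa')
  10 → (18, 'caa')
  11 → (13, 'cadabcaa')
  12 → (4, 'cbaddbccbcadabcaa')
  13 → (11, 'cbcadabcaa')
  14 → (10, 'ccbcadabcaa')
  15 → (15, 'dabcaa')
  16 → (8, 'dbccbcadabcaa')
  17 → (1, 'dbdcbaddbccbcadabcaa')
  18 → (3, 'dcbaddbccbcadabcaa')
  19 → (7, 'ddbccbcadabcaa')
  20 → (0, 'ddbdcbaddbccbcadabcaa')

SA = [20, 19, 16, 14, 6, 5, 17, 12, 9, 2, 18, 13, 4, 11, 10, 15, 8, 1, 3, 7, 0]
rank  pair      lcp
   1  s[20:],s[19:]  1  'a'
   2  s[19:],s[16:]  1  'a'
   3  s[16:],s[14:]  1  'a'
   4  s[14:],s[6:]  2  'ad'
   5  s[6:],s[5:]  0  ''
   6  s[5:],s[17:]  1  'b'
   7  s[17:],s[12:]  3  'bca'
   8  s[12:],s[9:]  2  'bc'
   9  s[9:],s[2:]  1  'b'
  10  s[2:],s[18:]  0  ''
  11  s[18:],s[13:]  2  'ca'
  12  s[13:],s[4:]  1  'c'
  13  s[4:],s[11:]  2  'cb'
  14  s[11:],s[10:]  1  'c'
  15  s[10:],s[15:]  0  ''
  16  s[15:],s[8:]  1  'd'
  17  s[8:],s[1:]  2  'db'
  18  s[1:],s[3:]  1  'd'
  19  s[3:],s[7:]  1  'd'
  20  s[7:],s[0:]  3  'ddb'

n(n+1)/2 = 21·22/2 = 231
Σ LCP = 0 + 1 + 1 + 1 + 2 + 0 + 1 + 3 + 2 + 1 + 0 + 2 + 1 + 2 + 1 + 0 + 1 + 2 + 1 + 1 + 3 = 26
distinct = 231 − 26 = 205

205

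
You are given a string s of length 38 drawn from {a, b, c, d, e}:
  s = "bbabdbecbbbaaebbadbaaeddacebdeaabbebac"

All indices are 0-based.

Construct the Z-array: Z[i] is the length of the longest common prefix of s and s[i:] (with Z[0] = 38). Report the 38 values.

Z[0]=38
i=1: i≥r, start 0; Z[1]=1 grow→box=[1,2)
i=2: i≥r, start 0; Z[2]=0
i=3: i≥r, start 0; Z[3]=1 grow→box=[3,4)
i=4: i≥r, start 0; Z[4]=0
i=5: i≥r, start 0; Z[5]=1 grow→box=[5,6)
i=6: i≥r, start 0; Z[6]=0
i=7: i≥r, start 0; Z[7]=0
i=8: i≥r, start 0; Z[8]=2 grow→box=[8,10)
i=9: min(r-i=1, Z[1]=1)=1; Z[9]=3 grow→box=[9,12)
i=10: min(r-i=2, Z[1]=1)=1; Z[10]=1
i=11: min(r-i=1, Z[2]=0)=0; Z[11]=0
i=12: i≥r, start 0; Z[12]=0
i=13: i≥r, start 0; Z[13]=0
i=14: i≥r, start 0; Z[14]=3 grow→box=[14,17)
i=15: min(r-i=2, Z[1]=1)=1; Z[15]=1
i=16: min(r-i=1, Z[2]=0)=0; Z[16]=0
i=17: i≥r, start 0; Z[17]=0
i=18: i≥r, start 0; Z[18]=1 grow→box=[18,19)
i=19: i≥r, start 0; Z[19]=0
i=20: i≥r, start 0; Z[20]=0
i=21: i≥r, start 0; Z[21]=0
i=22: i≥r, start 0; Z[22]=0
i=23: i≥r, start 0; Z[23]=0
i=24: i≥r, start 0; Z[24]=0
i=25: i≥r, start 0; Z[25]=0
i=26: i≥r, start 0; Z[26]=0
i=27: i≥r, start 0; Z[27]=1 grow→box=[27,28)
i=28: i≥r, start 0; Z[28]=0
i=29: i≥r, start 0; Z[29]=0
i=30: i≥r, start 0; Z[30]=0
i=31: i≥r, start 0; Z[31]=0
i=32: i≥r, start 0; Z[32]=2 grow→box=[32,34)
i=33: min(r-i=1, Z[1]=1)=1; Z[33]=1
i=34: i≥r, start 0; Z[34]=0
i=35: i≥r, start 0; Z[35]=1 grow→box=[35,36)
i=36: i≥r, start 0; Z[36]=0
i=37: i≥r, start 0; Z[37]=0

[38, 1, 0, 1, 0, 1, 0, 0, 2, 3, 1, 0, 0, 0, 3, 1, 0, 0, 1, 0, 0, 0, 0, 0, 0, 0, 0, 1, 0, 0, 0, 0, 2, 1, 0, 1, 0, 0]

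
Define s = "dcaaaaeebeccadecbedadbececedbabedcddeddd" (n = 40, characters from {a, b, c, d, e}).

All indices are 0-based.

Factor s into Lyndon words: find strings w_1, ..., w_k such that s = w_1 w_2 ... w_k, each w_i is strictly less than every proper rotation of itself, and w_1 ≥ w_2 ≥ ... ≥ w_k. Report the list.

emit factor 1: 'd' (i=0, period=1)
emit factor 2: 'c' (i=1, period=1)
emit factor 3: 'aaaaeebeccadecbedadbececedbabedcddeddd' (i=2, period=38)

["d", "c", "aaaaeebeccadecbedadbececedbabedcddeddd"]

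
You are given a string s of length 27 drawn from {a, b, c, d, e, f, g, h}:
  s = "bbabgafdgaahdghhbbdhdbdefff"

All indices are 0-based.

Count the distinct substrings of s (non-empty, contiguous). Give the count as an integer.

352

rank | idx | suffix
   0 |   9 | aahdghhbbdhdbdefff
   1 |   2 | abgafdgaahdghhbbdhdbdefff
   2 |   5 | afdgaahdghhbbdhdbdefff
   3 |  10 | ahdghhbbdhdbdefff
   4 |   1 | babgafdgaahdghhbbdhdbdefff
   5 |   0 | bbabgafdgaahdghhbbdhdbdefff
   6 |  16 | bbdhdbdefff
   7 |  21 | bdefff
   8 |  17 | bdhdbdefff
   9 |   3 | bgafdgaahdghhbbdhdbdefff
  10 |  20 | dbdefff
  11 |  22 | defff
  12 |   7 | dgaahdghhbbdhdbdefff
  13 |  12 | dghhbbdhdbdefff
  14 |  18 | dhdbdefff
  15 |  23 | efff
  16 |  26 | f
  17 |   6 | fdgaahdghhbbdhdbdefff
  18 |  25 | ff
  19 |  24 | fff
  20 |   8 | gaahdghhbbdhdbdefff
  21 |   4 | gafdgaahdghhbbdhdbdefff
  22 |  13 | ghhbbdhdbdefff
  23 |  15 | hbbdhdbdefff
  24 |  19 | hdbdefff
  25 |  11 | hdghhbbdhdbdefff
  26 |  14 | hhbbdhdbdefff

SA = [9, 2, 5, 10, 1, 0, 16, 21, 17, 3, 20, 22, 7, 12, 18, 23, 26, 6, 25, 24, 8, 4, 13, 15, 19, 11, 14]
i: (SA[i-1],SA[i]) lcp shared
  1: (9,2) 1 'a'
  2: (2,5) 1 'a'
  3: (5,10) 1 'a'
  4: (10,1) 0 ''
  5: (1,0) 1 'b'
  6: (0,16) 2 'bb'
  7: (16,21) 1 'b'
  8: (21,17) 2 'bd'
  9: (17,3) 1 'b'
  10: (3,20) 0 ''
  11: (20,22) 1 'd'
  12: (22,7) 1 'd'
  13: (7,12) 2 'dg'
  14: (12,18) 1 'd'
  15: (18,23) 0 ''
  16: (23,26) 0 ''
  17: (26,6) 1 'f'
  18: (6,25) 1 'f'
  19: (25,24) 2 'ff'
  20: (24,8) 0 ''
  21: (8,4) 2 'ga'
  22: (4,13) 1 'g'
  23: (13,15) 0 ''
  24: (15,19) 1 'h'
  25: (19,11) 2 'hd'
  26: (11,14) 1 'h'

n(n+1)/2 = 27·28/2 = 378
Σ LCP = 0 + 1 + 1 + 1 + 0 + 1 + 2 + 1 + 2 + 1 + 0 + 1 + 1 + 2 + 1 + 0 + 0 + 1 + 1 + 2 + 0 + 2 + 1 + 0 + 1 + 2 + 1 = 26
distinct = 378 − 26 = 352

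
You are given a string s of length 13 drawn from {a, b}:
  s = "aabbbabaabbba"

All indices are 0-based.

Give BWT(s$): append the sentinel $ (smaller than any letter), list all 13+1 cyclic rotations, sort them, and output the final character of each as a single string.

rank  rotation        last
    0  $aabbbabaabbba  a
    1  a$aabbbabaabbb  b
    2  aabbba$aabbbab  b
    3  aabbbabaabbba$  $
    4  abaabbba$aabbb  b
    5  abbba$aabbbaba  a
    6  abbbabaabbba$a  a
    7  ba$aabbbabaabb  b
    8  baabbba$aabbba  a
    9  babaabbba$aabb  b
   10  bba$aabbbabaab  b
   11  bbabaabbba$aab  b
   12  bbba$aabbbabaa  a
   13  bbbabaabbba$aa  a

abb$baababbbaa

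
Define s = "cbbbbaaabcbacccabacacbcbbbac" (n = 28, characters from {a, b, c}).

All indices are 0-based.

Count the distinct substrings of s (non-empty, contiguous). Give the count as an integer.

sorted suffixes:
  #0 SA[0]=5  'aaabcbacccabacacbcbbbac'
  #1 SA[1]=6  'aabcbacccabacacbcbbbac'
  #2 SA[2]=15  'abacacbcbbbac'
  #3 SA[3]=7  'abcbacccabacacbcbbbac'
  #4 SA[4]=26  'ac'
  #5 SA[5]=17  'acacbcbbbac'
  #6 SA[6]=19  'acbcbbbac'
  #7 SA[7]=11  'acccabacacbcbbbac'
  #8 SA[8]=4  'baaabcbacccabacacbcbbbac'
  #9 SA[9]=25  'bac'
  #10 SA[10]=16  'bacacbcbbbac'
  #11 SA[11]=10  'bacccabacacbcbbbac'
  #12 SA[12]=3  'bbaaabcbacccabacacbcbbbac'
  #13 SA[13]=24  'bbac'
  #14 SA[14]=2  'bbbaaabcbacccabacacbcbbbac'
  #15 SA[15]=23  'bbbac'
  #16 SA[16]=1  'bbbbaaabcbacccabacacbcbbbac'
  #17 SA[17]=8  'bcbacccabacacbcbbbac'
  #18 SA[18]=21  'bcbbbac'
  #19 SA[19]=27  'c'
  #20 SA[20]=14  'cabacacbcbbbac'
  #21 SA[21]=18  'cacbcbbbac'
  #22 SA[22]=9  'cbacccabacacbcbbbac'
  #23 SA[23]=22  'cbbbac'
  #24 SA[24]=0  'cbbbbaaabcbacccabacacbcbbbac'
  #25 SA[25]=20  'cbcbbbac'
  #26 SA[26]=13  'ccabacacbcbbbac'
  #27 SA[27]=12  'cccabacacbcbbbac'

SA = [5, 6, 15, 7, 26, 17, 19, 11, 4, 25, 16, 10, 3, 24, 2, 23, 1, 8, 21, 27, 14, 18, 9, 22, 0, 20, 13, 12]
i: (SA[i-1],SA[i]) lcp shared
  1: (5,6) 2 'aa'
  2: (6,15) 1 'a'
  3: (15,7) 2 'ab'
  4: (7,26) 1 'a'
  5: (26,17) 2 'ac'
  6: (17,19) 2 'ac'
  7: (19,11) 2 'ac'
  8: (11,4) 0 ''
  9: (4,25) 2 'ba'
  10: (25,16) 3 'bac'
  11: (16,10) 3 'bac'
  12: (10,3) 1 'b'
  13: (3,24) 3 'bba'
  14: (24,2) 2 'bb'
  15: (2,23) 4 'bbba'
  16: (23,1) 3 'bbb'
  17: (1,8) 1 'b'
  18: (8,21) 3 'bcb'
  19: (21,27) 0 ''
  20: (27,14) 1 'c'
  21: (14,18) 2 'ca'
  22: (18,9) 1 'c'
  23: (9,22) 2 'cb'
  24: (22,0) 4 'cbbb'
  25: (0,20) 2 'cb'
  26: (20,13) 1 'c'
  27: (13,12) 2 'cc'

n(n+1)/2 = 28·29/2 = 406
Σ LCP = 0 + 2 + 1 + 2 + 1 + 2 + 2 + 2 + 0 + 2 + 3 + 3 + 1 + 3 + 2 + 4 + 3 + 1 + 3 + 0 + 1 + 2 + 1 + 2 + 4 + 2 + 1 + 2 = 52
distinct = 406 − 52 = 354

354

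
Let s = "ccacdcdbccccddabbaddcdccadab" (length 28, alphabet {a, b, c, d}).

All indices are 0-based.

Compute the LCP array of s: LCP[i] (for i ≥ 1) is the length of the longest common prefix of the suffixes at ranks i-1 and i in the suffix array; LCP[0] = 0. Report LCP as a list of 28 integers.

rank→(start, suffix):
  0 → (26, 'ab')
  1 → (14, 'abbaddcdccadab')
  2 → (2, 'acdcdbccccddabbaddcdccadab')
  3 → (24, 'adab')
  4 → (17, 'addcdccadab')
  5 → (27, 'b')
  6 → (16, 'baddcdccadab')
  7 → (15, 'bbaddcdccadab')
  8 → (7, 'bccccddabbaddcdccadab')
  9 → (1, 'cacdcdbccccddabbaddcdccadab')
  10 → (23, 'cadab')
  11 → (0, 'ccacdcdbccccddabbaddcdccadab')
  12 → (22, 'ccadab')
  13 → (8, 'ccccddabbaddcdccadab')
  14 → (9, 'cccddabbaddcdccadab')
  15 → (10, 'ccddabbaddcdccadab')
  16 → (5, 'cdbccccddabbaddcdccadab')
  17 → (20, 'cdccadab')
  18 → (3, 'cdcdbccccddabbaddcdccadab')
  19 → (11, 'cddabbaddcdccadab')
  20 → (25, 'dab')
  21 → (13, 'dabbaddcdccadab')
  22 → (6, 'dbccccddabbaddcdccadab')
  23 → (21, 'dccadab')
  24 → (4, 'dcdbccccddabbaddcdccadab')
  25 → (19, 'dcdccadab')
  26 → (12, 'ddabbaddcdccadab')
  27 → (18, 'ddcdccadab')

SA = [26, 14, 2, 24, 17, 27, 16, 15, 7, 1, 23, 0, 22, 8, 9, 10, 5, 20, 3, 11, 25, 13, 6, 21, 4, 19, 12, 18]
i: (SA[i-1],SA[i]) lcp shared
  1: (26,14) 2 'ab'
  2: (14,2) 1 'a'
  3: (2,24) 1 'a'
  4: (24,17) 2 'ad'
  5: (17,27) 0 ''
  6: (27,16) 1 'b'
  7: (16,15) 1 'b'
  8: (15,7) 1 'b'
  9: (7,1) 0 ''
  10: (1,23) 2 'ca'
  11: (23,0) 1 'c'
  12: (0,22) 3 'cca'
  13: (22,8) 2 'cc'
  14: (8,9) 3 'ccc'
  15: (9,10) 2 'cc'
  16: (10,5) 1 'c'
  17: (5,20) 2 'cd'
  18: (20,3) 3 'cdc'
  19: (3,11) 2 'cd'
  20: (11,25) 0 ''
  21: (25,13) 3 'dab'
  22: (13,6) 1 'd'
  23: (6,21) 1 'd'
  24: (21,4) 2 'dc'
  25: (4,19) 3 'dcd'
  26: (19,12) 1 'd'
  27: (12,18) 2 'dd'

[0, 2, 1, 1, 2, 0, 1, 1, 1, 0, 2, 1, 3, 2, 3, 2, 1, 2, 3, 2, 0, 3, 1, 1, 2, 3, 1, 2]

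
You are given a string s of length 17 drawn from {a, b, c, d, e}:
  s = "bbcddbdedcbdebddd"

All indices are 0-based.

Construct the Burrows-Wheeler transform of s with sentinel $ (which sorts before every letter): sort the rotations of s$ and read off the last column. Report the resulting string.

rank  rotation            last
    0  $bbcddbdedcbdebddd  d
    1  bbcddbdedcbdebddd$  $
    2  bcddbdedcbdebddd$b  b
    3  bddd$bbcddbdedcbde  e
    4  bdebddd$bbcddbdedc  c
    5  bdedcbdebddd$bbcdd  d
    6  cbdebddd$bbcddbded  d
    7  cddbdedcbdebddd$bb  b
    8  d$bbcddbdedcbdebdd  d
    9  dbdedcbdebddd$bbcd  d
   10  dcbdebddd$bbcddbde  e
   11  dd$bbcddbdedcbdebd  d
   12  ddbdedcbdebddd$bbc  c
   13  ddd$bbcddbdedcbdeb  b
   14  debddd$bbcddbdedcb  b
   15  dedcbdebddd$bbcddb  b
   16  ebddd$bbcddbdedcbd  d
   17  edcbdebddd$bbcddbd  d

d$becddbddedcbbbdd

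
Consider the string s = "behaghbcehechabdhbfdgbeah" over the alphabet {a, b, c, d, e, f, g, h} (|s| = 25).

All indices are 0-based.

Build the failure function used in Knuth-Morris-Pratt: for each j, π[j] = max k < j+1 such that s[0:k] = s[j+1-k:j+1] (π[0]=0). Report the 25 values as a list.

[0, 0, 0, 0, 0, 0, 1, 0, 0, 0, 0, 0, 0, 0, 1, 0, 0, 1, 0, 0, 0, 1, 2, 0, 0]

π[0] = 0
j=1 s[j]='e': π[1]=0 (border '')
j=2 s[j]='h': π[2]=0 (border '')
j=3 s[j]='a': π[3]=0 (border '')
j=4 s[j]='g': π[4]=0 (border '')
j=5 s[j]='h': π[5]=0 (border '')
j=6 s[j]='b': π[6]=1 (border 'b')
j=7 s[j]='c': k: 1→0; π[7]=0 (border '')
j=8 s[j]='e': π[8]=0 (border '')
j=9 s[j]='h': π[9]=0 (border '')
j=10 s[j]='e': π[10]=0 (border '')
j=11 s[j]='c': π[11]=0 (border '')
j=12 s[j]='h': π[12]=0 (border '')
j=13 s[j]='a': π[13]=0 (border '')
j=14 s[j]='b': π[14]=1 (border 'b')
j=15 s[j]='d': k: 1→0; π[15]=0 (border '')
j=16 s[j]='h': π[16]=0 (border '')
j=17 s[j]='b': π[17]=1 (border 'b')
j=18 s[j]='f': k: 1→0; π[18]=0 (border '')
j=19 s[j]='d': π[19]=0 (border '')
j=20 s[j]='g': π[20]=0 (border '')
j=21 s[j]='b': π[21]=1 (border 'b')
j=22 s[j]='e': π[22]=2 (border 'be')
j=23 s[j]='a': k: 2→0; π[23]=0 (border '')
j=24 s[j]='h': π[24]=0 (border '')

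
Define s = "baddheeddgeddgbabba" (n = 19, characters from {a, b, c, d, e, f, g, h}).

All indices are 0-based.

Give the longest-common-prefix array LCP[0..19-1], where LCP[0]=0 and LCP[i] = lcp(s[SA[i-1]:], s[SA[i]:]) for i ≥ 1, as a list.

[0, 1, 1, 0, 2, 2, 1, 0, 3, 2, 1, 2, 1, 0, 4, 1, 0, 1, 0]

rank→(start, suffix):
  0 → (18, 'a')
  1 → (15, 'abba')
  2 → (1, 'addheeddgeddgbabba')
  3 → (17, 'ba')
  4 → (14, 'babba')
  5 → (0, 'baddheeddgeddgbabba')
  6 → (16, 'bba')
  7 → (11, 'ddgbabba')
  8 → (7, 'ddgeddgbabba')
  9 → (2, 'ddheeddgeddgbabba')
  10 → (12, 'dgbabba')
  11 → (8, 'dgeddgbabba')
  12 → (3, 'dheeddgeddgbabba')
  13 → (10, 'eddgbabba')
  14 → (6, 'eddgeddgbabba')
  15 → (5, 'eeddgeddgbabba')
  16 → (13, 'gbabba')
  17 → (9, 'geddgbabba')
  18 → (4, 'heeddgeddgbabba')

SA = [18, 15, 1, 17, 14, 0, 16, 11, 7, 2, 12, 8, 3, 10, 6, 5, 13, 9, 4]
[i] adj suffixes → lcp
  [1] 18/15 → 1 ('a')
  [2] 15/1 → 1 ('a')
  [3] 1/17 → 0 ('')
  [4] 17/14 → 2 ('ba')
  [5] 14/0 → 2 ('ba')
  [6] 0/16 → 1 ('b')
  [7] 16/11 → 0 ('')
  [8] 11/7 → 3 ('ddg')
  [9] 7/2 → 2 ('dd')
  [10] 2/12 → 1 ('d')
  [11] 12/8 → 2 ('dg')
  [12] 8/3 → 1 ('d')
  [13] 3/10 → 0 ('')
  [14] 10/6 → 4 ('eddg')
  [15] 6/5 → 1 ('e')
  [16] 5/13 → 0 ('')
  [17] 13/9 → 1 ('g')
  [18] 9/4 → 0 ('')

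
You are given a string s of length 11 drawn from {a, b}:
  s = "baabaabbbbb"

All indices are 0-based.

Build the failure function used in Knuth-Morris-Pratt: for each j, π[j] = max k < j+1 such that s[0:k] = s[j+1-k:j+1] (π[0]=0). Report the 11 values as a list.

π[0] = 0
j=1 s[j]='a': π[1]=0 (border '')
j=2 s[j]='a': π[2]=0 (border '')
j=3 s[j]='b': π[3]=1 (border 'b')
j=4 s[j]='a': π[4]=2 (border 'ba')
j=5 s[j]='a': π[5]=3 (border 'baa')
j=6 s[j]='b': π[6]=4 (border 'baab')
j=7 s[j]='b': k: 4→1→0; π[7]=1 (border 'b')
j=8 s[j]='b': k: 1→0; π[8]=1 (border 'b')
j=9 s[j]='b': k: 1→0; π[9]=1 (border 'b')
j=10 s[j]='b': k: 1→0; π[10]=1 (border 'b')

[0, 0, 0, 1, 2, 3, 4, 1, 1, 1, 1]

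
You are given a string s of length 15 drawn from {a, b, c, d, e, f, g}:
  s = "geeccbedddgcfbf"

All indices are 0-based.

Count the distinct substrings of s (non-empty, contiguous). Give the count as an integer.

110

rank→(start, suffix):
  0 → (5, 'bedddgcfbf')
  1 → (13, 'bf')
  2 → (4, 'cbedddgcfbf')
  3 → (3, 'ccbedddgcfbf')
  4 → (11, 'cfbf')
  5 → (7, 'dddgcfbf')
  6 → (8, 'ddgcfbf')
  7 → (9, 'dgcfbf')
  8 → (2, 'eccbedddgcfbf')
  9 → (6, 'edddgcfbf')
  10 → (1, 'eeccbedddgcfbf')
  11 → (14, 'f')
  12 → (12, 'fbf')
  13 → (10, 'gcfbf')
  14 → (0, 'geeccbedddgcfbf')

SA = [5, 13, 4, 3, 11, 7, 8, 9, 2, 6, 1, 14, 12, 10, 0]
i: (SA[i-1],SA[i]) lcp shared
  1: (5,13) 1 'b'
  2: (13,4) 0 ''
  3: (4,3) 1 'c'
  4: (3,11) 1 'c'
  5: (11,7) 0 ''
  6: (7,8) 2 'dd'
  7: (8,9) 1 'd'
  8: (9,2) 0 ''
  9: (2,6) 1 'e'
  10: (6,1) 1 'e'
  11: (1,14) 0 ''
  12: (14,12) 1 'f'
  13: (12,10) 0 ''
  14: (10,0) 1 'g'

n(n+1)/2 = 15·16/2 = 120
Σ LCP = 0 + 1 + 0 + 1 + 1 + 0 + 2 + 1 + 0 + 1 + 1 + 0 + 1 + 0 + 1 = 10
distinct = 120 − 10 = 110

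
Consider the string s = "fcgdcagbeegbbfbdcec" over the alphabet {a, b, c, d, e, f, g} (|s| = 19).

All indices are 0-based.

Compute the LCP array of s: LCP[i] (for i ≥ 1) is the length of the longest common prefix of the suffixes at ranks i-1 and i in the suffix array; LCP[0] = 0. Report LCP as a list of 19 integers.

sorted suffixes:
  #0 SA[0]=5  'agbeegbbfbdcec'
  #1 SA[1]=11  'bbfbdcec'
  #2 SA[2]=14  'bdcec'
  #3 SA[3]=7  'beegbbfbdcec'
  #4 SA[4]=12  'bfbdcec'
  #5 SA[5]=18  'c'
  #6 SA[6]=4  'cagbeegbbfbdcec'
  #7 SA[7]=16  'cec'
  #8 SA[8]=1  'cgdcagbeegbbfbdcec'
  #9 SA[9]=3  'dcagbeegbbfbdcec'
  #10 SA[10]=15  'dcec'
  #11 SA[11]=17  'ec'
  #12 SA[12]=8  'eegbbfbdcec'
  #13 SA[13]=9  'egbbfbdcec'
  #14 SA[14]=13  'fbdcec'
  #15 SA[15]=0  'fcgdcagbeegbbfbdcec'
  #16 SA[16]=10  'gbbfbdcec'
  #17 SA[17]=6  'gbeegbbfbdcec'
  #18 SA[18]=2  'gdcagbeegbbfbdcec'

SA = [5, 11, 14, 7, 12, 18, 4, 16, 1, 3, 15, 17, 8, 9, 13, 0, 10, 6, 2]
[i] adj suffixes → lcp
  [1] 5/11 → 0 ('')
  [2] 11/14 → 1 ('b')
  [3] 14/7 → 1 ('b')
  [4] 7/12 → 1 ('b')
  [5] 12/18 → 0 ('')
  [6] 18/4 → 1 ('c')
  [7] 4/16 → 1 ('c')
  [8] 16/1 → 1 ('c')
  [9] 1/3 → 0 ('')
  [10] 3/15 → 2 ('dc')
  [11] 15/17 → 0 ('')
  [12] 17/8 → 1 ('e')
  [13] 8/9 → 1 ('e')
  [14] 9/13 → 0 ('')
  [15] 13/0 → 1 ('f')
  [16] 0/10 → 0 ('')
  [17] 10/6 → 2 ('gb')
  [18] 6/2 → 1 ('g')

[0, 0, 1, 1, 1, 0, 1, 1, 1, 0, 2, 0, 1, 1, 0, 1, 0, 2, 1]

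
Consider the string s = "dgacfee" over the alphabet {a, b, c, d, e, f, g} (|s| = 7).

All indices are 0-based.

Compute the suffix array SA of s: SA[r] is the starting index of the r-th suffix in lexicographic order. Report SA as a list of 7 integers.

sorted suffixes:
  #0 SA[0]=2  'acfee'
  #1 SA[1]=3  'cfee'
  #2 SA[2]=0  'dgacfee'
  #3 SA[3]=6  'e'
  #4 SA[4]=5  'ee'
  #5 SA[5]=4  'fee'
  #6 SA[6]=1  'gacfee'

[2, 3, 0, 6, 5, 4, 1]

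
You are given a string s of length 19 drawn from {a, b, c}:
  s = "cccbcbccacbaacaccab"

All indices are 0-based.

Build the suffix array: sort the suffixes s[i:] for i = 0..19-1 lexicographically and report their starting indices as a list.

[11, 17, 12, 8, 14, 18, 10, 3, 5, 16, 7, 13, 9, 2, 4, 15, 6, 1, 0]

sorted suffixes:
  #0 SA[0]=11  'aacaccab'
  #1 SA[1]=17  'ab'
  #2 SA[2]=12  'acaccab'
  #3 SA[3]=8  'acbaacaccab'
  #4 SA[4]=14  'accab'
  #5 SA[5]=18  'b'
  #6 SA[6]=10  'baacaccab'
  #7 SA[7]=3  'bcbccacbaacaccab'
  #8 SA[8]=5  'bccacbaacaccab'
  #9 SA[9]=16  'cab'
  #10 SA[10]=7  'cacbaacaccab'
  #11 SA[11]=13  'caccab'
  #12 SA[12]=9  'cbaacaccab'
  #13 SA[13]=2  'cbcbccacbaacaccab'
  #14 SA[14]=4  'cbccacbaacaccab'
  #15 SA[15]=15  'ccab'
  #16 SA[16]=6  'ccacbaacaccab'
  #17 SA[17]=1  'ccbcbccacbaacaccab'
  #18 SA[18]=0  'cccbcbccacbaacaccab'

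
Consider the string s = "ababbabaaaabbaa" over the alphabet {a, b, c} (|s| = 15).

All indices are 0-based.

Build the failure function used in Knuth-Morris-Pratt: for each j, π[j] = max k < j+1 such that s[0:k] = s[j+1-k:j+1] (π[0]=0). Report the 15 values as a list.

[0, 0, 1, 2, 0, 1, 2, 3, 1, 1, 1, 2, 0, 1, 1]

π[0] = 0
j=1 s[j]='b': π[1]=0 (border '')
j=2 s[j]='a': π[2]=1 (border 'a')
j=3 s[j]='b': π[3]=2 (border 'ab')
j=4 s[j]='b': k: 2→0; π[4]=0 (border '')
j=5 s[j]='a': π[5]=1 (border 'a')
j=6 s[j]='b': π[6]=2 (border 'ab')
j=7 s[j]='a': π[7]=3 (border 'aba')
j=8 s[j]='a': k: 3→1→0; π[8]=1 (border 'a')
j=9 s[j]='a': k: 1→0; π[9]=1 (border 'a')
j=10 s[j]='a': k: 1→0; π[10]=1 (border 'a')
j=11 s[j]='b': π[11]=2 (border 'ab')
j=12 s[j]='b': k: 2→0; π[12]=0 (border '')
j=13 s[j]='a': π[13]=1 (border 'a')
j=14 s[j]='a': k: 1→0; π[14]=1 (border 'a')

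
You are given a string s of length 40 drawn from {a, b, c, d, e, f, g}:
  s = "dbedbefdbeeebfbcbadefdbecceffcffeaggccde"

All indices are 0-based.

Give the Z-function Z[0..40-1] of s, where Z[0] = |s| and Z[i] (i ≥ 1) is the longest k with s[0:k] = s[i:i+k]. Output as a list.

Z[0]=40
i=1: fresh scan; Z[1]=0
i=2: fresh scan; Z[2]=0
i=3: fresh scan; Z[3]=3 extend→box=[3,6)
i=4: min(r-i=2, Z[1]=0)=0; Z[4]=0
i=5: min(r-i=1, Z[2]=0)=0; Z[5]=0
i=6: fresh scan; Z[6]=0
i=7: fresh scan; Z[7]=3 extend→box=[7,10)
i=8: min(r-i=2, Z[1]=0)=0; Z[8]=0
i=9: min(r-i=1, Z[2]=0)=0; Z[9]=0
i=10: fresh scan; Z[10]=0
i=11: fresh scan; Z[11]=0
i=12: fresh scan; Z[12]=0
i=13: fresh scan; Z[13]=0
i=14: fresh scan; Z[14]=0
i=15: fresh scan; Z[15]=0
i=16: fresh scan; Z[16]=0
i=17: fresh scan; Z[17]=0
i=18: fresh scan; Z[18]=1 extend→box=[18,19)
i=19: fresh scan; Z[19]=0
i=20: fresh scan; Z[20]=0
i=21: fresh scan; Z[21]=3 extend→box=[21,24)
i=22: min(r-i=2, Z[1]=0)=0; Z[22]=0
i=23: min(r-i=1, Z[2]=0)=0; Z[23]=0
i=24: fresh scan; Z[24]=0
i=25: fresh scan; Z[25]=0
i=26: fresh scan; Z[26]=0
i=27: fresh scan; Z[27]=0
i=28: fresh scan; Z[28]=0
i=29: fresh scan; Z[29]=0
i=30: fresh scan; Z[30]=0
i=31: fresh scan; Z[31]=0
i=32: fresh scan; Z[32]=0
i=33: fresh scan; Z[33]=0
i=34: fresh scan; Z[34]=0
i=35: fresh scan; Z[35]=0
i=36: fresh scan; Z[36]=0
i=37: fresh scan; Z[37]=0
i=38: fresh scan; Z[38]=1 extend→box=[38,39)
i=39: fresh scan; Z[39]=0

[40, 0, 0, 3, 0, 0, 0, 3, 0, 0, 0, 0, 0, 0, 0, 0, 0, 0, 1, 0, 0, 3, 0, 0, 0, 0, 0, 0, 0, 0, 0, 0, 0, 0, 0, 0, 0, 0, 1, 0]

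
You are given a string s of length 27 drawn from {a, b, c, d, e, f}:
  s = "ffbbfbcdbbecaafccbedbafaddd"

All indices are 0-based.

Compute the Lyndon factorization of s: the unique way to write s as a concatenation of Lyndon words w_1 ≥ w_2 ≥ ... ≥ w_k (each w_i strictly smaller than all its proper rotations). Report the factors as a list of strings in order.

["f", "f", "bbfbcd", "bbec", "aafccbedbafaddd"]

emit factor 1: 'f' (i=0, period=1)
emit factor 2: 'f' (i=1, period=1)
emit factor 3: 'bbfbcd' (i=2, period=6)
emit factor 4: 'bbec' (i=8, period=4)
emit factor 5: 'aafccbedbafaddd' (i=12, period=15)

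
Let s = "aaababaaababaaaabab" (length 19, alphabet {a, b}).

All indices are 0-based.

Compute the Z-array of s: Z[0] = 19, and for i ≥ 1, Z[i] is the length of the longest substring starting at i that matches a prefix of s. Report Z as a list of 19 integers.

Z[0]=19
i=1: i≥r, start 0; Z[1]=2 extend→box=[1,3)
i=2: min(r-i=1, Z[1]=2)=1; Z[2]=1
i=3: i≥r, start 0; Z[3]=0
i=4: i≥r, start 0; Z[4]=1 extend→box=[4,5)
i=5: i≥r, start 0; Z[5]=0
i=6: i≥r, start 0; Z[6]=9 extend→box=[6,15)
i=7: min(r-i=8, Z[1]=2)=2; Z[7]=2
i=8: min(r-i=7, Z[2]=1)=1; Z[8]=1
i=9: min(r-i=6, Z[3]=0)=0; Z[9]=0
i=10: min(r-i=5, Z[4]=1)=1; Z[10]=1
i=11: min(r-i=4, Z[5]=0)=0; Z[11]=0
i=12: min(r-i=3, Z[6]=9)=3; Z[12]=3
i=13: min(r-i=2, Z[7]=2)=2; Z[13]=6 extend→box=[13,19)
i=14: min(r-i=5, Z[1]=2)=2; Z[14]=2
i=15: min(r-i=4, Z[2]=1)=1; Z[15]=1
i=16: min(r-i=3, Z[3]=0)=0; Z[16]=0
i=17: min(r-i=2, Z[4]=1)=1; Z[17]=1
i=18: min(r-i=1, Z[5]=0)=0; Z[18]=0

[19, 2, 1, 0, 1, 0, 9, 2, 1, 0, 1, 0, 3, 6, 2, 1, 0, 1, 0]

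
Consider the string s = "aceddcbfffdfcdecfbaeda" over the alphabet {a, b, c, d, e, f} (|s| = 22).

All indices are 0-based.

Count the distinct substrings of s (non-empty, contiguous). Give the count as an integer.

sorted suffixes:
  #0 SA[0]=21  'a'
  #1 SA[1]=0  'aceddcbfffdfcdecfbaeda'
  #2 SA[2]=18  'aeda'
  #3 SA[3]=17  'baeda'
  #4 SA[4]=6  'bfffdfcdecfbaeda'
  #5 SA[5]=5  'cbfffdfcdecfbaeda'
  #6 SA[6]=12  'cdecfbaeda'
  #7 SA[7]=1  'ceddcbfffdfcdecfbaeda'
  #8 SA[8]=15  'cfbaeda'
  #9 SA[9]=20  'da'
  #10 SA[10]=4  'dcbfffdfcdecfbaeda'
  #11 SA[11]=3  'ddcbfffdfcdecfbaeda'
  #12 SA[12]=13  'decfbaeda'
  #13 SA[13]=10  'dfcdecfbaeda'
  #14 SA[14]=14  'ecfbaeda'
  #15 SA[15]=19  'eda'
  #16 SA[16]=2  'eddcbfffdfcdecfbaeda'
  #17 SA[17]=16  'fbaeda'
  #18 SA[18]=11  'fcdecfbaeda'
  #19 SA[19]=9  'fdfcdecfbaeda'
  #20 SA[20]=8  'ffdfcdecfbaeda'
  #21 SA[21]=7  'fffdfcdecfbaeda'

SA = [21, 0, 18, 17, 6, 5, 12, 1, 15, 20, 4, 3, 13, 10, 14, 19, 2, 16, 11, 9, 8, 7]
[i] adj suffixes → lcp
  [1] 21/0 → 1 ('a')
  [2] 0/18 → 1 ('a')
  [3] 18/17 → 0 ('')
  [4] 17/6 → 1 ('b')
  [5] 6/5 → 0 ('')
  [6] 5/12 → 1 ('c')
  [7] 12/1 → 1 ('c')
  [8] 1/15 → 1 ('c')
  [9] 15/20 → 0 ('')
  [10] 20/4 → 1 ('d')
  [11] 4/3 → 1 ('d')
  [12] 3/13 → 1 ('d')
  [13] 13/10 → 1 ('d')
  [14] 10/14 → 0 ('')
  [15] 14/19 → 1 ('e')
  [16] 19/2 → 2 ('ed')
  [17] 2/16 → 0 ('')
  [18] 16/11 → 1 ('f')
  [19] 11/9 → 1 ('f')
  [20] 9/8 → 1 ('f')
  [21] 8/7 → 2 ('ff')

n(n+1)/2 = 22·23/2 = 253
Σ LCP = 0 + 1 + 1 + 0 + 1 + 0 + 1 + 1 + 1 + 0 + 1 + 1 + 1 + 1 + 0 + 1 + 2 + 0 + 1 + 1 + 1 + 2 = 18
distinct = 253 − 18 = 235

235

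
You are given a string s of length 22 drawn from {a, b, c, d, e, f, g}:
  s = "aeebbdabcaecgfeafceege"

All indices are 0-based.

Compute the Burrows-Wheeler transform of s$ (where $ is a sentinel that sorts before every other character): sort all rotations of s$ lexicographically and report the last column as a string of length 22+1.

rank  rotation                 last
    0  $aeebbdabcaecgfeafceege  e
    1  abcaecgfeafceege$aeebbd  d
    2  aecgfeafceege$aeebbdabc  c
    3  aeebbdabcaecgfeafceege$  $
    4  afceege$aeebbdabcaecgfe  e
    5  bbdabcaecgfeafceege$aee  e
    6  bcaecgfeafceege$aeebbda  a
    7  bdabcaecgfeafceege$aeeb  b
    8  caecgfeafceege$aeebbdab  b
    9  ceege$aeebbdabcaecgfeaf  f
   10  cgfeafceege$aeebbdabcae  e
   11  dabcaecgfeafceege$aeebb  b
   12  e$aeebbdabcaecgfeafceeg  g
   13  eafceege$aeebbdabcaecgf  f
   14  ebbdabcaecgfeafceege$ae  e
   15  ecgfeafceege$aeebbdabca  a
   16  eebbdabcaecgfeafceege$a  a
   17  eege$aeebbdabcaecgfeafc  c
   18  ege$aeebbdabcaecgfeafce  e
   19  fceege$aeebbdabcaecgfea  a
   20  feafceege$aeebbdabcaecg  g
   21  ge$aeebbdabcaecgfeafcee  e
   22  gfeafceege$aeebbdabcaec  c

edc$eeabbfebgfeaaceagec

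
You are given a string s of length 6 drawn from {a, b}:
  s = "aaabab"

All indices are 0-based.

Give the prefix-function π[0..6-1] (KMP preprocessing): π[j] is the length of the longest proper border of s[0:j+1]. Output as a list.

[0, 1, 2, 0, 1, 0]

π[0] = 0
j=1 s[j]='a': π[1]=1 (border 'a')
j=2 s[j]='a': π[2]=2 (border 'aa')
j=3 s[j]='b': k: 2→1→0; π[3]=0 (border '')
j=4 s[j]='a': π[4]=1 (border 'a')
j=5 s[j]='b': k: 1→0; π[5]=0 (border '')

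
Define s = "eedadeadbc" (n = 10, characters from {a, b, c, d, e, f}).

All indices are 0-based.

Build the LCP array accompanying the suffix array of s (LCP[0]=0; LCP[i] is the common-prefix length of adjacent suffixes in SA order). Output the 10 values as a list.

rank | idx | suffix
   0 |   6 | adbc
   1 |   3 | adeadbc
   2 |   8 | bc
   3 |   9 | c
   4 |   2 | dadeadbc
   5 |   7 | dbc
   6 |   4 | deadbc
   7 |   5 | eadbc
   8 |   1 | edadeadbc
   9 |   0 | eedadeadbc

SA = [6, 3, 8, 9, 2, 7, 4, 5, 1, 0]
rank  pair      lcp
   1  s[6:],s[3:]  2  'ad'
   2  s[3:],s[8:]  0  ''
   3  s[8:],s[9:]  0  ''
   4  s[9:],s[2:]  0  ''
   5  s[2:],s[7:]  1  'd'
   6  s[7:],s[4:]  1  'd'
   7  s[4:],s[5:]  0  ''
   8  s[5:],s[1:]  1  'e'
   9  s[1:],s[0:]  1  'e'

[0, 2, 0, 0, 0, 1, 1, 0, 1, 1]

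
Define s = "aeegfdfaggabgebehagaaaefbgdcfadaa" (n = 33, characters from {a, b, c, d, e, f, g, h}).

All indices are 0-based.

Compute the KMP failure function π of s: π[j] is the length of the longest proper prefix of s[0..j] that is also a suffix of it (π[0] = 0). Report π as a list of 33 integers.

[0, 0, 0, 0, 0, 0, 0, 1, 0, 0, 1, 0, 0, 0, 0, 0, 0, 1, 0, 1, 1, 1, 2, 0, 0, 0, 0, 0, 0, 1, 0, 1, 1]

π[0] = 0
j=1 s[j]='e': π[1]=0 (border '')
j=2 s[j]='e': π[2]=0 (border '')
j=3 s[j]='g': π[3]=0 (border '')
j=4 s[j]='f': π[4]=0 (border '')
j=5 s[j]='d': π[5]=0 (border '')
j=6 s[j]='f': π[6]=0 (border '')
j=7 s[j]='a': π[7]=1 (border 'a')
j=8 s[j]='g': k: 1→0; π[8]=0 (border '')
j=9 s[j]='g': π[9]=0 (border '')
j=10 s[j]='a': π[10]=1 (border 'a')
j=11 s[j]='b': k: 1→0; π[11]=0 (border '')
j=12 s[j]='g': π[12]=0 (border '')
j=13 s[j]='e': π[13]=0 (border '')
j=14 s[j]='b': π[14]=0 (border '')
j=15 s[j]='e': π[15]=0 (border '')
j=16 s[j]='h': π[16]=0 (border '')
j=17 s[j]='a': π[17]=1 (border 'a')
j=18 s[j]='g': k: 1→0; π[18]=0 (border '')
j=19 s[j]='a': π[19]=1 (border 'a')
j=20 s[j]='a': k: 1→0; π[20]=1 (border 'a')
j=21 s[j]='a': k: 1→0; π[21]=1 (border 'a')
j=22 s[j]='e': π[22]=2 (border 'ae')
j=23 s[j]='f': k: 2→0; π[23]=0 (border '')
j=24 s[j]='b': π[24]=0 (border '')
j=25 s[j]='g': π[25]=0 (border '')
j=26 s[j]='d': π[26]=0 (border '')
j=27 s[j]='c': π[27]=0 (border '')
j=28 s[j]='f': π[28]=0 (border '')
j=29 s[j]='a': π[29]=1 (border 'a')
j=30 s[j]='d': k: 1→0; π[30]=0 (border '')
j=31 s[j]='a': π[31]=1 (border 'a')
j=32 s[j]='a': k: 1→0; π[32]=1 (border 'a')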